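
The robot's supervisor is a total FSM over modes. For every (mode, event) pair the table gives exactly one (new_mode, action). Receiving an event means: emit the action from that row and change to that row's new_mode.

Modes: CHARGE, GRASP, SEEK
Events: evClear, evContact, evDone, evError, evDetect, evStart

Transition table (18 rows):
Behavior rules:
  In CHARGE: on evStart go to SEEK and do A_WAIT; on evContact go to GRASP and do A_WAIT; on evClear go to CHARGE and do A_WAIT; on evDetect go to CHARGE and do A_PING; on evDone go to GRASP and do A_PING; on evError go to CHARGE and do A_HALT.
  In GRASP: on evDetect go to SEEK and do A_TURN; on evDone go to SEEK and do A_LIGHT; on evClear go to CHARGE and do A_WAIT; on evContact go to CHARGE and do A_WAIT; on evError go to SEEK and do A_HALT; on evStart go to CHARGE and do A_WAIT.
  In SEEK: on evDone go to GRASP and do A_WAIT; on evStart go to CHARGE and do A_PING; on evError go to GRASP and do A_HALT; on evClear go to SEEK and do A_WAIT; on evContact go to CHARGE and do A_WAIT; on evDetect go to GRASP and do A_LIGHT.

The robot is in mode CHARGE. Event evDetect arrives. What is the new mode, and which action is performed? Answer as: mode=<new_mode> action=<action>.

mode=CHARGE action=A_PING

current mode = CHARGE; filter table to that mode:
  (CHARGE, evStart) → (SEEK, A_WAIT)
  (CHARGE, evContact) → (GRASP, A_WAIT)
  (CHARGE, evClear) → (CHARGE, A_WAIT)
  (CHARGE, evDetect) → (CHARGE, A_PING)  ← event matches
  (CHARGE, evDone) → (GRASP, A_PING)
  (CHARGE, evError) → (CHARGE, A_HALT)
event = evDetect selects (CHARGE, A_PING)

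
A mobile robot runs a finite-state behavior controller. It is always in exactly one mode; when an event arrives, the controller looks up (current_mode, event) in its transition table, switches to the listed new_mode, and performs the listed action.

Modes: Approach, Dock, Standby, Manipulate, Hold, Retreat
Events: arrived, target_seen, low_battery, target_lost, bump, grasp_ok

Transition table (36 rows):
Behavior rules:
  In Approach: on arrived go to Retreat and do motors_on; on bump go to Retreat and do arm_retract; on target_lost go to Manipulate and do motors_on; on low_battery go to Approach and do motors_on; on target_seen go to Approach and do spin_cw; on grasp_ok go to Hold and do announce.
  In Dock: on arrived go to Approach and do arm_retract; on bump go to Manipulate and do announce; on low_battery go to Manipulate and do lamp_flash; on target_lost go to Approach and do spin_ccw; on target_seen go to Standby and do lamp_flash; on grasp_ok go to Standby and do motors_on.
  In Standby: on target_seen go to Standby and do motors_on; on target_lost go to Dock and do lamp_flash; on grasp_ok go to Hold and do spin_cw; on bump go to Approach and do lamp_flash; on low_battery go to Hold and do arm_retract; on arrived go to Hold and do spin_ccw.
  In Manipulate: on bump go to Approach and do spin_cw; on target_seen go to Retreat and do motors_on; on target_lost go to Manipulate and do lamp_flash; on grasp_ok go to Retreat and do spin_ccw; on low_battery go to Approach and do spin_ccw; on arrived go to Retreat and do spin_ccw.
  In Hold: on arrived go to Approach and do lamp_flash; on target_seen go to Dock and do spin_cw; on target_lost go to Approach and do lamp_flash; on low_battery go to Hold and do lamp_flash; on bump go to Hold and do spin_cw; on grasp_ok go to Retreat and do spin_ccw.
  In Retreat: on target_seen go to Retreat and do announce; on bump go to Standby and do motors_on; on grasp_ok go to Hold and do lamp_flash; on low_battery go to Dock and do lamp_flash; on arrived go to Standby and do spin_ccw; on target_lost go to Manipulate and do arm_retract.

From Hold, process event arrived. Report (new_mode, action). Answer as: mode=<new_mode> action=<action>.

mode=Approach action=lamp_flash

current mode = Hold; filter table to that mode:
  (Hold, arrived) → (Approach, lamp_flash)  ← event matches
  (Hold, target_seen) → (Dock, spin_cw)
  (Hold, target_lost) → (Approach, lamp_flash)
  (Hold, low_battery) → (Hold, lamp_flash)
  (Hold, bump) → (Hold, spin_cw)
  (Hold, grasp_ok) → (Retreat, spin_ccw)
event = arrived selects (Approach, lamp_flash)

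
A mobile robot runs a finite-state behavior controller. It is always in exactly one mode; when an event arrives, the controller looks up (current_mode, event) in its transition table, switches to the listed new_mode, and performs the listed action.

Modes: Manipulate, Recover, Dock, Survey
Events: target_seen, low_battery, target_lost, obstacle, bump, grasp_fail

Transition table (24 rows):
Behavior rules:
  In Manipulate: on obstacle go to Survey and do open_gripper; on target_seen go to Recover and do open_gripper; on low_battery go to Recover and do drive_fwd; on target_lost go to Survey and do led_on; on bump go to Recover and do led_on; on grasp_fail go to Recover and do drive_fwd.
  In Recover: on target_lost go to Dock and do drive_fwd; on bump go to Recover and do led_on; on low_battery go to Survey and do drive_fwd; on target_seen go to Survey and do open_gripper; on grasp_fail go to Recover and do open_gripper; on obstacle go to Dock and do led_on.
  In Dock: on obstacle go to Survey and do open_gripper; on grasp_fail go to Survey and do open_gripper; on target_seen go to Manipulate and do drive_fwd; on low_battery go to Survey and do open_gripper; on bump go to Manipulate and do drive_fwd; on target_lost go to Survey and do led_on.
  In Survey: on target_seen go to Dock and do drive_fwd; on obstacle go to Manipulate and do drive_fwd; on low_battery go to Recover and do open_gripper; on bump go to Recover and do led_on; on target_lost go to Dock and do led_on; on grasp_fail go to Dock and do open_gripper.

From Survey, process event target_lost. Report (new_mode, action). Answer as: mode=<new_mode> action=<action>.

current mode = Survey; filter table to that mode:
  (Survey, target_seen) → (Dock, drive_fwd)
  (Survey, obstacle) → (Manipulate, drive_fwd)
  (Survey, low_battery) → (Recover, open_gripper)
  (Survey, bump) → (Recover, led_on)
  (Survey, target_lost) → (Dock, led_on)  ← event matches
  (Survey, grasp_fail) → (Dock, open_gripper)
event = target_lost selects (Dock, led_on)

mode=Dock action=led_on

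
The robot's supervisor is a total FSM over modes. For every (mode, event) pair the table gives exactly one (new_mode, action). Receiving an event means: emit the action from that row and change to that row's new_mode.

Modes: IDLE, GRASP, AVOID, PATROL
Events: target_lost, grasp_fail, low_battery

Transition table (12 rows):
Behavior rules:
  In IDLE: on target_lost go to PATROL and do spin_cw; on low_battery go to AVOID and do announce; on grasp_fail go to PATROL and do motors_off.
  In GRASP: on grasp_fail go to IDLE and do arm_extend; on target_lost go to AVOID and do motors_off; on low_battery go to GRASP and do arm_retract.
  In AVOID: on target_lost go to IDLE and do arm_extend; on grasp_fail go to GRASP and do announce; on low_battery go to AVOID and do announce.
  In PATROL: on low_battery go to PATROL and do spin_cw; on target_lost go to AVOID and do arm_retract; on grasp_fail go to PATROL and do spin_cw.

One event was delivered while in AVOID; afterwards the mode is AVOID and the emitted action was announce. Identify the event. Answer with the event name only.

low_battery

try target_lost: (AVOID, target_lost) → (IDLE, arm_extend)
try grasp_fail: (AVOID, grasp_fail) → (GRASP, announce)
try low_battery: (AVOID, low_battery) → (AVOID, announce)  ← matches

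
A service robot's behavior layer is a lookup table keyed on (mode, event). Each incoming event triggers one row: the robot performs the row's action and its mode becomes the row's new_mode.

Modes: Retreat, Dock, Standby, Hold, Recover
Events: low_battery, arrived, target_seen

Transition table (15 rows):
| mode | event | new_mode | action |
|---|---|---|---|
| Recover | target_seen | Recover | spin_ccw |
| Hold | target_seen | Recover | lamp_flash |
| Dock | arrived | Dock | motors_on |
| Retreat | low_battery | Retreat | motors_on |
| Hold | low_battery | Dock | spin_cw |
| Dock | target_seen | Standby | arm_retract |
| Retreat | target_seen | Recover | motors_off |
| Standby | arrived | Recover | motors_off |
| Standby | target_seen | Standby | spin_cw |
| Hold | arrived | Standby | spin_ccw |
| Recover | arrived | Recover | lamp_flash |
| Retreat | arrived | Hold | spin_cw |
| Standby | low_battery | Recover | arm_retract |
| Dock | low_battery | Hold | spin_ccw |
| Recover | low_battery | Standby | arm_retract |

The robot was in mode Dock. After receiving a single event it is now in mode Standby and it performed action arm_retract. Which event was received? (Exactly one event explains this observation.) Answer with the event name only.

target_seen

try low_battery: (Dock, low_battery) → (Hold, spin_ccw)
try arrived: (Dock, arrived) → (Dock, motors_on)
try target_seen: (Dock, target_seen) → (Standby, arm_retract)  ← matches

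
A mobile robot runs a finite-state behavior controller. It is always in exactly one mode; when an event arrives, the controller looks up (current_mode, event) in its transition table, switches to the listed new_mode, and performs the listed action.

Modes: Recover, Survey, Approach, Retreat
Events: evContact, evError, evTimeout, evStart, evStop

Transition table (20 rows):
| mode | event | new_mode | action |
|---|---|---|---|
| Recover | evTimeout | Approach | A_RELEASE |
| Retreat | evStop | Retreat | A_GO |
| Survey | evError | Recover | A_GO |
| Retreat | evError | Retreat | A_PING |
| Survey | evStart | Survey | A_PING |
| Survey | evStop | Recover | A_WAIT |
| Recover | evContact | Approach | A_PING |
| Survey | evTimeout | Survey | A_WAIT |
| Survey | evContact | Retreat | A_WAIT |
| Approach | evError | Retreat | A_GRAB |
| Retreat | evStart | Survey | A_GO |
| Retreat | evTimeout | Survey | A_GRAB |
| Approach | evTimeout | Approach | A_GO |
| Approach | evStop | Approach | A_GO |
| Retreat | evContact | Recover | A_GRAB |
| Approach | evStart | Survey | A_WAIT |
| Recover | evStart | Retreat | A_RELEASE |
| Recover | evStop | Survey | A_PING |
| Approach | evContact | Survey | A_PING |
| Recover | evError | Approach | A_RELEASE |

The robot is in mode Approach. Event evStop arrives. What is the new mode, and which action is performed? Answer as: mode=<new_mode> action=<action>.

mode=Approach action=A_GO

current mode = Approach; filter table to that mode:
  (Approach, evError) → (Retreat, A_GRAB)
  (Approach, evTimeout) → (Approach, A_GO)
  (Approach, evStop) → (Approach, A_GO)  ← event matches
  (Approach, evStart) → (Survey, A_WAIT)
  (Approach, evContact) → (Survey, A_PING)
event = evStop selects (Approach, A_GO)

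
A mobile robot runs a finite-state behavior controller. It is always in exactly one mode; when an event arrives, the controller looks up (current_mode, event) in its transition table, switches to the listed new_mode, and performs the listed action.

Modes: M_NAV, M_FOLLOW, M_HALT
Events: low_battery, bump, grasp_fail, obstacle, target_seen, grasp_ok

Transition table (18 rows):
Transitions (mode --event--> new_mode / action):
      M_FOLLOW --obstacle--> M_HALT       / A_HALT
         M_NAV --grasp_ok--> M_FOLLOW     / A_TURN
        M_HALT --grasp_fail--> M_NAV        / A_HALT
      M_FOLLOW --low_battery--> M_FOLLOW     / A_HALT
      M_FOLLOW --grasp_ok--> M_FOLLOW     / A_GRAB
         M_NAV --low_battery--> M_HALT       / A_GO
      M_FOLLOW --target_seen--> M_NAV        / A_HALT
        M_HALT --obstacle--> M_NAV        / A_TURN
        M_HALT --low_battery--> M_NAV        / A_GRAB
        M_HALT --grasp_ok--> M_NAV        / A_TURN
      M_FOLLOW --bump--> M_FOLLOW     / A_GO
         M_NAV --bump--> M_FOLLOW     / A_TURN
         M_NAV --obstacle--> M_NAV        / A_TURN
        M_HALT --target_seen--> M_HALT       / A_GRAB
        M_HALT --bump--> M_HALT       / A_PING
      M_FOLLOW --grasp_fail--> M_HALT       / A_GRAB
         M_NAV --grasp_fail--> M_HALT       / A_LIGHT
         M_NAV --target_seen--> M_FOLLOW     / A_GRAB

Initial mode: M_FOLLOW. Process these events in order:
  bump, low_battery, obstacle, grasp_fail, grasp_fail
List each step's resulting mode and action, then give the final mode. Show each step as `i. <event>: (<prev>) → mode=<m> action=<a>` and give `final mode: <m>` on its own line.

final mode: M_HALT

1. bump: (M_FOLLOW) → mode=M_FOLLOW action=A_GO
2. low_battery: (M_FOLLOW) → mode=M_FOLLOW action=A_HALT
3. obstacle: (M_FOLLOW) → mode=M_HALT action=A_HALT
4. grasp_fail: (M_HALT) → mode=M_NAV action=A_HALT
5. grasp_fail: (M_NAV) → mode=M_HALT action=A_LIGHT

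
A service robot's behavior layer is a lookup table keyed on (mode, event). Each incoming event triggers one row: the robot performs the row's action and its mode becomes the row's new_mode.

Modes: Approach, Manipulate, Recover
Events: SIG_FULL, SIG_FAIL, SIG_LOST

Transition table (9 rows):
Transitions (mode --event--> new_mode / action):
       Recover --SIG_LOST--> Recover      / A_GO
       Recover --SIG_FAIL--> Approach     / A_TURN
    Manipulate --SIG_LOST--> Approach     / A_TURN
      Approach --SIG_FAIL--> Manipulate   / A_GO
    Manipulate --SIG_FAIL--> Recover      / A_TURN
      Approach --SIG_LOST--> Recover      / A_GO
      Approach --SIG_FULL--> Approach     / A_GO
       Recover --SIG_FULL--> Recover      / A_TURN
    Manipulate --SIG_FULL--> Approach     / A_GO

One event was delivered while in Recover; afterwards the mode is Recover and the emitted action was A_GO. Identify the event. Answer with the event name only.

SIG_LOST

try SIG_FULL: (Recover, SIG_FULL) → (Recover, A_TURN)
try SIG_FAIL: (Recover, SIG_FAIL) → (Approach, A_TURN)
try SIG_LOST: (Recover, SIG_LOST) → (Recover, A_GO)  ← matches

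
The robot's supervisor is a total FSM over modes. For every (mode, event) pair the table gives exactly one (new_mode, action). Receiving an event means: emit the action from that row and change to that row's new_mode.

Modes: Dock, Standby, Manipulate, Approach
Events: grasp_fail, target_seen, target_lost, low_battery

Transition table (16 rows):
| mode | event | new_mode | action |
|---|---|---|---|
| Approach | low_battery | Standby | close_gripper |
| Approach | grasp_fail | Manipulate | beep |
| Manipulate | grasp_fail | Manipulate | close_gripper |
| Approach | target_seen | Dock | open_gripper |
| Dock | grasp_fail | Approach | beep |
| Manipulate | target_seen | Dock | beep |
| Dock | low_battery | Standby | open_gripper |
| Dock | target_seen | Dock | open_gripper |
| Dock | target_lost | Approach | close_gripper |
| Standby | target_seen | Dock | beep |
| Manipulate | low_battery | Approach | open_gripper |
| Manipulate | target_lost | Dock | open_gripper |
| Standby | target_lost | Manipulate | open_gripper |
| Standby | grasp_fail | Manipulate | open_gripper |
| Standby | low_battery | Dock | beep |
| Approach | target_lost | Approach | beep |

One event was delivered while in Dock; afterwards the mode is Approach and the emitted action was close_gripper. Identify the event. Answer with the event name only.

target_lost

try grasp_fail: (Dock, grasp_fail) → (Approach, beep)
try target_seen: (Dock, target_seen) → (Dock, open_gripper)
try target_lost: (Dock, target_lost) → (Approach, close_gripper)  ← matches
try low_battery: (Dock, low_battery) → (Standby, open_gripper)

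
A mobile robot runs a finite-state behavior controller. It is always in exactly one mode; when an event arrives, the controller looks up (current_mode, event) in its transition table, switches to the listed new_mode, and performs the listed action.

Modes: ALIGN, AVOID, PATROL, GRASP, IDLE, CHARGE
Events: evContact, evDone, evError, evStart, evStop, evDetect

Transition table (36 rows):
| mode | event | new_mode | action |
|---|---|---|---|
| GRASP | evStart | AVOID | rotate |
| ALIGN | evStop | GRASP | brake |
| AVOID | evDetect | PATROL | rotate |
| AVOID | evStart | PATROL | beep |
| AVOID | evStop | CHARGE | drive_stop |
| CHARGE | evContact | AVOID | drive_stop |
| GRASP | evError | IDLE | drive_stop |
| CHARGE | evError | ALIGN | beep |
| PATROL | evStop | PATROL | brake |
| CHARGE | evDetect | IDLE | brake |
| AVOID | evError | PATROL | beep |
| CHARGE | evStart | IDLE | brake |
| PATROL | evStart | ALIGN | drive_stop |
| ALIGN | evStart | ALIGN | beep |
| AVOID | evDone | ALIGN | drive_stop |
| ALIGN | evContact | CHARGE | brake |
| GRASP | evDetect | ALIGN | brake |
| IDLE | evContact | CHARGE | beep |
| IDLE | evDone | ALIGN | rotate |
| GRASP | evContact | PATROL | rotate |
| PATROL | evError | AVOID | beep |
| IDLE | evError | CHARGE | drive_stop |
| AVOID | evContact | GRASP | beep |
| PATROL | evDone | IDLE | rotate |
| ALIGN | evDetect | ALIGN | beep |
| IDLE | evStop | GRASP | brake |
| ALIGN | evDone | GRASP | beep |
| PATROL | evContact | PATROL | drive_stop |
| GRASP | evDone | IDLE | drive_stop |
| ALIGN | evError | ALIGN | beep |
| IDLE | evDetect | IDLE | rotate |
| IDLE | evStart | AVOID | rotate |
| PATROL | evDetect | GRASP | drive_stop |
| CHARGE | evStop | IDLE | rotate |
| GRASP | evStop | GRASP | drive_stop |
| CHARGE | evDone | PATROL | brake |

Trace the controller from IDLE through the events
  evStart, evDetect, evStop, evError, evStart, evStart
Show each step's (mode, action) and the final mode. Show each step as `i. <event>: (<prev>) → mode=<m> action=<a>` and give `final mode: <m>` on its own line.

final mode: ALIGN

1. evStart: (IDLE) → mode=AVOID action=rotate
2. evDetect: (AVOID) → mode=PATROL action=rotate
3. evStop: (PATROL) → mode=PATROL action=brake
4. evError: (PATROL) → mode=AVOID action=beep
5. evStart: (AVOID) → mode=PATROL action=beep
6. evStart: (PATROL) → mode=ALIGN action=drive_stop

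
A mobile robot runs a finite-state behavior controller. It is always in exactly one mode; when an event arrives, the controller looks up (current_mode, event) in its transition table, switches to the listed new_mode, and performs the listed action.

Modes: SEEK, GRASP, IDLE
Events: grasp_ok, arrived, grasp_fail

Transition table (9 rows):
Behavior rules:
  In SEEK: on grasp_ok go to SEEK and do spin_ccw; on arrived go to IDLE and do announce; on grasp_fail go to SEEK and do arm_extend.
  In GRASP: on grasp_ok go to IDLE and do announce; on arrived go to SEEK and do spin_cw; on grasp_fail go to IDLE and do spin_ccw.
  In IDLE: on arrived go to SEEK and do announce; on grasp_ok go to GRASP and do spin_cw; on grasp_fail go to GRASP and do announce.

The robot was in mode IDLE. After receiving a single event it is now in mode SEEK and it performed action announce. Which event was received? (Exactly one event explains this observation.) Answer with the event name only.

arrived

try grasp_ok: (IDLE, grasp_ok) → (GRASP, spin_cw)
try arrived: (IDLE, arrived) → (SEEK, announce)  ← matches
try grasp_fail: (IDLE, grasp_fail) → (GRASP, announce)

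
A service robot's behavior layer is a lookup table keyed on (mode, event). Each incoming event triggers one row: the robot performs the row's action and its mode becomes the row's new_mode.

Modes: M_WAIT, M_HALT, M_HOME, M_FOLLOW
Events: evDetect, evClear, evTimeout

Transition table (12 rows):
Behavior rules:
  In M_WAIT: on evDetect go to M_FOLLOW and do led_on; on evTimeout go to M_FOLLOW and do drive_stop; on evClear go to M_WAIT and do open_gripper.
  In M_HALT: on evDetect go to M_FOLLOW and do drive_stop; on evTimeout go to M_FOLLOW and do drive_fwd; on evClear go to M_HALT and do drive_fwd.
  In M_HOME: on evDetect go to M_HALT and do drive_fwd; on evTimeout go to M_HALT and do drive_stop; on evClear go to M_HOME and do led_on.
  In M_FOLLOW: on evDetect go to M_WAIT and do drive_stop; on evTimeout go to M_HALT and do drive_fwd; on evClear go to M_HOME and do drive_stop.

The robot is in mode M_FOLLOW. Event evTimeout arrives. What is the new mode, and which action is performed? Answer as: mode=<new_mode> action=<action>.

current mode = M_FOLLOW; filter table to that mode:
  (M_FOLLOW, evDetect) → (M_WAIT, drive_stop)
  (M_FOLLOW, evTimeout) → (M_HALT, drive_fwd)  ← event matches
  (M_FOLLOW, evClear) → (M_HOME, drive_stop)
event = evTimeout selects (M_HALT, drive_fwd)

mode=M_HALT action=drive_fwd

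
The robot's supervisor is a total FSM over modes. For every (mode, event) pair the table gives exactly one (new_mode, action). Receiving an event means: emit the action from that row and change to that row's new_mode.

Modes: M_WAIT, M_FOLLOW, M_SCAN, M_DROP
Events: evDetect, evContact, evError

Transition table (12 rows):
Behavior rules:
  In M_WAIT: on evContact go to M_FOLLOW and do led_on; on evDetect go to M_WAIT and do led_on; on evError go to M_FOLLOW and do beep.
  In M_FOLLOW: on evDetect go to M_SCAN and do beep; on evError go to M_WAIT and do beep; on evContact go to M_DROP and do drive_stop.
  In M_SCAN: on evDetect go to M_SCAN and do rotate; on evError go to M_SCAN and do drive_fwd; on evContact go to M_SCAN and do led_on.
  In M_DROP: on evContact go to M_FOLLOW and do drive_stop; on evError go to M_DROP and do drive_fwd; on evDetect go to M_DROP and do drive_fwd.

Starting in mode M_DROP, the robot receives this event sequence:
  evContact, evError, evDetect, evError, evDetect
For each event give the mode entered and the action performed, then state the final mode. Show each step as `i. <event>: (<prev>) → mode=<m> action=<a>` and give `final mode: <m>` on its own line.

1. evContact: (M_DROP) → mode=M_FOLLOW action=drive_stop
2. evError: (M_FOLLOW) → mode=M_WAIT action=beep
3. evDetect: (M_WAIT) → mode=M_WAIT action=led_on
4. evError: (M_WAIT) → mode=M_FOLLOW action=beep
5. evDetect: (M_FOLLOW) → mode=M_SCAN action=beep

final mode: M_SCAN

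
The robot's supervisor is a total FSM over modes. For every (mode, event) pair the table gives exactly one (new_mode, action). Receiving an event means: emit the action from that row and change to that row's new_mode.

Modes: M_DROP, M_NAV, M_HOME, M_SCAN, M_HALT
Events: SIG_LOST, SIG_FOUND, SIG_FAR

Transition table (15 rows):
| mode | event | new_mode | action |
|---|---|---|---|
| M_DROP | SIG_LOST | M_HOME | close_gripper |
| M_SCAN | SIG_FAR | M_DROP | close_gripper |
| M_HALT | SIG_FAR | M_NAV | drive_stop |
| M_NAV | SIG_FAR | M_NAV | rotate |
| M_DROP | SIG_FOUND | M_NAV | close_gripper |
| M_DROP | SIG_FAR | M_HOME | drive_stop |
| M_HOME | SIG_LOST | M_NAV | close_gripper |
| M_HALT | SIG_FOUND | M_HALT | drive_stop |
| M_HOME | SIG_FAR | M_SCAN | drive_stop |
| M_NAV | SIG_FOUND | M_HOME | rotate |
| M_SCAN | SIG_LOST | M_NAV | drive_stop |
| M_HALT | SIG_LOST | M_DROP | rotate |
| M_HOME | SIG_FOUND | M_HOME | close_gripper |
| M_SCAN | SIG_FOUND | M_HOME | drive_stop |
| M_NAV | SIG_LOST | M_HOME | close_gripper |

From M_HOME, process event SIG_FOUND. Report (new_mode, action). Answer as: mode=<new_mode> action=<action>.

current mode = M_HOME; filter table to that mode:
  (M_HOME, SIG_LOST) → (M_NAV, close_gripper)
  (M_HOME, SIG_FAR) → (M_SCAN, drive_stop)
  (M_HOME, SIG_FOUND) → (M_HOME, close_gripper)  ← event matches
event = SIG_FOUND selects (M_HOME, close_gripper)

mode=M_HOME action=close_gripper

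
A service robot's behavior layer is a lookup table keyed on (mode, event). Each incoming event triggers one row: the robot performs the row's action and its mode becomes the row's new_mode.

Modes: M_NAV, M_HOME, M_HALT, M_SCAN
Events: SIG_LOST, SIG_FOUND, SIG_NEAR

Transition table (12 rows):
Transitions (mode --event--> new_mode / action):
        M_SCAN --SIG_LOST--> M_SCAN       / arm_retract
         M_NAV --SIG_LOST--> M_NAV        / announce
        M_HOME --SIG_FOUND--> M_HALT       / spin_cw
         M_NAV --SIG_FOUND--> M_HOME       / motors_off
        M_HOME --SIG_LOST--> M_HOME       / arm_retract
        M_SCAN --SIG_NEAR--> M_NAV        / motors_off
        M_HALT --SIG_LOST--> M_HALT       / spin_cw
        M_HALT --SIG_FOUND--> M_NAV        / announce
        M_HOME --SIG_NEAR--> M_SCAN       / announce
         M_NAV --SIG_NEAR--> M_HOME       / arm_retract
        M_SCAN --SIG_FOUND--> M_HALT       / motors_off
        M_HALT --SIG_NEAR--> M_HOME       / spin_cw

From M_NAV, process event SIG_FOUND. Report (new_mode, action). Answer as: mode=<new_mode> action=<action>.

current mode = M_NAV; filter table to that mode:
  (M_NAV, SIG_LOST) → (M_NAV, announce)
  (M_NAV, SIG_FOUND) → (M_HOME, motors_off)  ← event matches
  (M_NAV, SIG_NEAR) → (M_HOME, arm_retract)
event = SIG_FOUND selects (M_HOME, motors_off)

mode=M_HOME action=motors_off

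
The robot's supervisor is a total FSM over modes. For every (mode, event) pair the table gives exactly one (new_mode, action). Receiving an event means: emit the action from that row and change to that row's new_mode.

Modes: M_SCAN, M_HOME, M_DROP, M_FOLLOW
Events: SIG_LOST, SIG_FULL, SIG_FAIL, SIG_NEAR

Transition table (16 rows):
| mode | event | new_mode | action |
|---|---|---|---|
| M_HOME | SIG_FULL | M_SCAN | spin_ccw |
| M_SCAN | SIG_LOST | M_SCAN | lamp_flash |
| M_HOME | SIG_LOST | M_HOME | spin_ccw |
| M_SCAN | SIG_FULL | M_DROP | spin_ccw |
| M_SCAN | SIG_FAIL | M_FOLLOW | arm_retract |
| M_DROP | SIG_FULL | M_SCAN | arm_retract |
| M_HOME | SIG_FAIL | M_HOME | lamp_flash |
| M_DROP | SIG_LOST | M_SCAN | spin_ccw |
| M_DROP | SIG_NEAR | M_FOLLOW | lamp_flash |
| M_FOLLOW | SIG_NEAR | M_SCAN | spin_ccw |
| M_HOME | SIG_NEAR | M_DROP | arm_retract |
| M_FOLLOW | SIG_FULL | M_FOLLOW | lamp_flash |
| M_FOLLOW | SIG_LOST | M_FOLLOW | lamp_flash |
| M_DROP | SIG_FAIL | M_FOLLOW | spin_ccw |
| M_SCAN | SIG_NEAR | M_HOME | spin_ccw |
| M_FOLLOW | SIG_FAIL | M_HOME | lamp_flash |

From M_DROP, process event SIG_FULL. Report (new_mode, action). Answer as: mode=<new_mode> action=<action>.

current mode = M_DROP; filter table to that mode:
  (M_DROP, SIG_FULL) → (M_SCAN, arm_retract)  ← event matches
  (M_DROP, SIG_LOST) → (M_SCAN, spin_ccw)
  (M_DROP, SIG_NEAR) → (M_FOLLOW, lamp_flash)
  (M_DROP, SIG_FAIL) → (M_FOLLOW, spin_ccw)
event = SIG_FULL selects (M_SCAN, arm_retract)

mode=M_SCAN action=arm_retract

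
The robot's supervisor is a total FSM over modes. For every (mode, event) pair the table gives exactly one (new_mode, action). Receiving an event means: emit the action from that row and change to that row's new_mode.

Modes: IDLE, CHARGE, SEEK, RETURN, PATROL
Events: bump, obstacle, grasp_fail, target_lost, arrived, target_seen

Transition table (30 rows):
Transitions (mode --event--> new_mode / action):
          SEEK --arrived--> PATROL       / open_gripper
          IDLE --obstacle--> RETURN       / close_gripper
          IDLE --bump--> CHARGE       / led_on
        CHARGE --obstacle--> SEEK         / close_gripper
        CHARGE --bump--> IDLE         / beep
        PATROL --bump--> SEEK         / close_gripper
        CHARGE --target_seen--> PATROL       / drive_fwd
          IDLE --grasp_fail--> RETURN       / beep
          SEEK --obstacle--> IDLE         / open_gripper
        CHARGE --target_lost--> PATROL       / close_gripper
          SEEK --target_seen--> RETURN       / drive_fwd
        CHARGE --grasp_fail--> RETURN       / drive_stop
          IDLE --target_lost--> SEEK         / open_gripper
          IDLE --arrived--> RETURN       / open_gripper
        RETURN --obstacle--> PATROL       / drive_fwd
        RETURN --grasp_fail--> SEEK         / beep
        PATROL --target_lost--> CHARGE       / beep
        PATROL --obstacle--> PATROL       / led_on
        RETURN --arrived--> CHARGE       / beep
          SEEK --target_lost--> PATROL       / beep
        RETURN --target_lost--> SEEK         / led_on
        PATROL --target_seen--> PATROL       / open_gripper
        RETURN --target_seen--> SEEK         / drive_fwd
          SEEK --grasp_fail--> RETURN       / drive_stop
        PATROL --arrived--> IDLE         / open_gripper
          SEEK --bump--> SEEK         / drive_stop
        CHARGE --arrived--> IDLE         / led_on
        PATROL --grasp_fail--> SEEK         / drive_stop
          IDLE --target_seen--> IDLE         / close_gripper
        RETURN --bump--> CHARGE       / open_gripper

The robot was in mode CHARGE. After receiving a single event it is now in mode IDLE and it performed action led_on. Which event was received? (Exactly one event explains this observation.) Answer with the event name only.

arrived

try bump: (CHARGE, bump) → (IDLE, beep)
try obstacle: (CHARGE, obstacle) → (SEEK, close_gripper)
try grasp_fail: (CHARGE, grasp_fail) → (RETURN, drive_stop)
try target_lost: (CHARGE, target_lost) → (PATROL, close_gripper)
try arrived: (CHARGE, arrived) → (IDLE, led_on)  ← matches
try target_seen: (CHARGE, target_seen) → (PATROL, drive_fwd)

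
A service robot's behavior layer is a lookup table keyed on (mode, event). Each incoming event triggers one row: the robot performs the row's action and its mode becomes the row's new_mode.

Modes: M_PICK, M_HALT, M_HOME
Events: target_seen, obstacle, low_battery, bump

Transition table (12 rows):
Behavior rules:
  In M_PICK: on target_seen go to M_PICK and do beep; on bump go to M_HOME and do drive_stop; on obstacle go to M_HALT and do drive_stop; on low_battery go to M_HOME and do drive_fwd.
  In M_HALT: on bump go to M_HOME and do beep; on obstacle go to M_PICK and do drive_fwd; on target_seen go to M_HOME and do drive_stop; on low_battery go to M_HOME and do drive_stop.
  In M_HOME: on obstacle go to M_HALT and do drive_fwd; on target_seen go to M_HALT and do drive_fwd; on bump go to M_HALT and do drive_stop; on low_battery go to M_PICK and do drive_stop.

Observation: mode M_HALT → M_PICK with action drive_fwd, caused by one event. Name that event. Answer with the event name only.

try target_seen: (M_HALT, target_seen) → (M_HOME, drive_stop)
try obstacle: (M_HALT, obstacle) → (M_PICK, drive_fwd)  ← matches
try low_battery: (M_HALT, low_battery) → (M_HOME, drive_stop)
try bump: (M_HALT, bump) → (M_HOME, beep)

obstacle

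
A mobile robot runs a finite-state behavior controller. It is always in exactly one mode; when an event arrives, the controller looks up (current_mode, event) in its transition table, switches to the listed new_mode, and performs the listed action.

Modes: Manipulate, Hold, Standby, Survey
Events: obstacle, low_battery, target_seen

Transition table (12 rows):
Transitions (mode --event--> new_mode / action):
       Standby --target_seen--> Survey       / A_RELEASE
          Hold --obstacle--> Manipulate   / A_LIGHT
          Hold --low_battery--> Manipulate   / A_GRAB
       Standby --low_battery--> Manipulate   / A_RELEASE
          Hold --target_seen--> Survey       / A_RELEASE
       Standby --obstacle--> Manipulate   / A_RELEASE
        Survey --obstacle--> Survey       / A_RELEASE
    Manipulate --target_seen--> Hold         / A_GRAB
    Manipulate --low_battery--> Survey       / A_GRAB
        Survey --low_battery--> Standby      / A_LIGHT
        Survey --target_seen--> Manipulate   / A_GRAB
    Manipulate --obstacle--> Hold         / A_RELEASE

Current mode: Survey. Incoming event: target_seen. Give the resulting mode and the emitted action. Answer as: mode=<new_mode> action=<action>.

current mode = Survey; filter table to that mode:
  (Survey, obstacle) → (Survey, A_RELEASE)
  (Survey, low_battery) → (Standby, A_LIGHT)
  (Survey, target_seen) → (Manipulate, A_GRAB)  ← event matches
event = target_seen selects (Manipulate, A_GRAB)

mode=Manipulate action=A_GRAB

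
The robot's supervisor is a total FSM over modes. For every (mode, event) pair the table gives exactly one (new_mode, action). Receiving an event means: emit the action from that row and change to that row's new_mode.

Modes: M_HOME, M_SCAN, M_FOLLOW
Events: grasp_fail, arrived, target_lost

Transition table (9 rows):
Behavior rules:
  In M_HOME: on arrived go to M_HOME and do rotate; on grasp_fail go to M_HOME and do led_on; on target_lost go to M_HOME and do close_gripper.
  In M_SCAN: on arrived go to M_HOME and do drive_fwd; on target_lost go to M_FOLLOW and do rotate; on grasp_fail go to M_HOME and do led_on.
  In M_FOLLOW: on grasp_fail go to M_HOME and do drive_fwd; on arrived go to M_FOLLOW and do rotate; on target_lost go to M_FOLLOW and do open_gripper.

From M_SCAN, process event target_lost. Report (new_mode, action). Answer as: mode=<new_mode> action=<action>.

current mode = M_SCAN; filter table to that mode:
  (M_SCAN, arrived) → (M_HOME, drive_fwd)
  (M_SCAN, target_lost) → (M_FOLLOW, rotate)  ← event matches
  (M_SCAN, grasp_fail) → (M_HOME, led_on)
event = target_lost selects (M_FOLLOW, rotate)

mode=M_FOLLOW action=rotate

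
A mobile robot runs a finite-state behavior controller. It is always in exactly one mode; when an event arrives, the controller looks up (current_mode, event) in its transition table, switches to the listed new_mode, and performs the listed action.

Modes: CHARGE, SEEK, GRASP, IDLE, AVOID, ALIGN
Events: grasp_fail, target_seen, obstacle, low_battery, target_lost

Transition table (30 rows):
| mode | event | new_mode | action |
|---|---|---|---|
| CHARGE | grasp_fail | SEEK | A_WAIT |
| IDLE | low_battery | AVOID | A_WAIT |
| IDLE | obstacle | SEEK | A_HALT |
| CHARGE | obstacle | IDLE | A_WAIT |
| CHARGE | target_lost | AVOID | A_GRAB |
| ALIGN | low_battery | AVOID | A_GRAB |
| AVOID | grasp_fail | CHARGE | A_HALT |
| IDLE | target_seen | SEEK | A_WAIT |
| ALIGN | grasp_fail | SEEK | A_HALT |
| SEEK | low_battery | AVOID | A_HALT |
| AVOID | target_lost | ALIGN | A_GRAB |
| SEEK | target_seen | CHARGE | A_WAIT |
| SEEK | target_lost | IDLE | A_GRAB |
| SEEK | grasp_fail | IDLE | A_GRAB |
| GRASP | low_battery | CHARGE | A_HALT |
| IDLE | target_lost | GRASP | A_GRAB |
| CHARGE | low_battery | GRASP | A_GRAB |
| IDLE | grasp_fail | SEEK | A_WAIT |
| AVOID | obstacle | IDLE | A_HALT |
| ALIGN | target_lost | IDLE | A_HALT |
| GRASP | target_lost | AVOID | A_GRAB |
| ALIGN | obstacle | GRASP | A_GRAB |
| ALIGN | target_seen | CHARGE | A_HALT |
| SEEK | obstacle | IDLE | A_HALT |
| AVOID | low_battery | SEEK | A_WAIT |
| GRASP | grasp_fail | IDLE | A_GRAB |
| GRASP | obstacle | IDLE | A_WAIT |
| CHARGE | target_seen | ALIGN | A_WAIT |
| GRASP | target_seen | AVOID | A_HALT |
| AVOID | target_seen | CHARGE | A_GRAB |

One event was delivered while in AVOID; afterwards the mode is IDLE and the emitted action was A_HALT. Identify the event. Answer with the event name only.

try grasp_fail: (AVOID, grasp_fail) → (CHARGE, A_HALT)
try target_seen: (AVOID, target_seen) → (CHARGE, A_GRAB)
try obstacle: (AVOID, obstacle) → (IDLE, A_HALT)  ← matches
try low_battery: (AVOID, low_battery) → (SEEK, A_WAIT)
try target_lost: (AVOID, target_lost) → (ALIGN, A_GRAB)

obstacle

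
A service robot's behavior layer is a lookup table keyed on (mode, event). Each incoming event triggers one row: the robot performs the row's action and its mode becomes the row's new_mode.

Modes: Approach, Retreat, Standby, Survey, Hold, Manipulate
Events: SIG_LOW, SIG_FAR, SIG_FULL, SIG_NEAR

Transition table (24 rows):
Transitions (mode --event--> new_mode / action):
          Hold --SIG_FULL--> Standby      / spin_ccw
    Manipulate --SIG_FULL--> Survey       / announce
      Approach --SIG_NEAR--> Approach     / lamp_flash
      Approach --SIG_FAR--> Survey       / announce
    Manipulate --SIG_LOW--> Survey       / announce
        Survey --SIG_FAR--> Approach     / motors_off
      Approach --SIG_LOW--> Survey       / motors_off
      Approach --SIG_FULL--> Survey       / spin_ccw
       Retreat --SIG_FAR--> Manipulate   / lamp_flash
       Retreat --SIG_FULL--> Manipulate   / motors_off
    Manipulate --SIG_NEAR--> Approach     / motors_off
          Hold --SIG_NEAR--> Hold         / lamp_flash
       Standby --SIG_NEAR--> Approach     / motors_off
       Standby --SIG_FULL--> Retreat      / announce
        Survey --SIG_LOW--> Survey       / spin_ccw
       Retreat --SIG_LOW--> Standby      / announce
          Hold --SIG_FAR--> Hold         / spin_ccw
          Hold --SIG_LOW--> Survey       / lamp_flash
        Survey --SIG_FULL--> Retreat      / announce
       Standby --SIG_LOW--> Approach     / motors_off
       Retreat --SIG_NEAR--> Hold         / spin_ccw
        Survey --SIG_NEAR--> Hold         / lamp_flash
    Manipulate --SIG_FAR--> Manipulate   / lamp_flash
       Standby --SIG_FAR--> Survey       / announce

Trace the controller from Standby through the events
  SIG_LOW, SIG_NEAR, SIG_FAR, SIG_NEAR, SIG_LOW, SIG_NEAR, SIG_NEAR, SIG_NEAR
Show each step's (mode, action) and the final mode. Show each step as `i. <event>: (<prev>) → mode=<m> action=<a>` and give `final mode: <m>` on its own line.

final mode: Hold

1. SIG_LOW: (Standby) → mode=Approach action=motors_off
2. SIG_NEAR: (Approach) → mode=Approach action=lamp_flash
3. SIG_FAR: (Approach) → mode=Survey action=announce
4. SIG_NEAR: (Survey) → mode=Hold action=lamp_flash
5. SIG_LOW: (Hold) → mode=Survey action=lamp_flash
6. SIG_NEAR: (Survey) → mode=Hold action=lamp_flash
7. SIG_NEAR: (Hold) → mode=Hold action=lamp_flash
8. SIG_NEAR: (Hold) → mode=Hold action=lamp_flash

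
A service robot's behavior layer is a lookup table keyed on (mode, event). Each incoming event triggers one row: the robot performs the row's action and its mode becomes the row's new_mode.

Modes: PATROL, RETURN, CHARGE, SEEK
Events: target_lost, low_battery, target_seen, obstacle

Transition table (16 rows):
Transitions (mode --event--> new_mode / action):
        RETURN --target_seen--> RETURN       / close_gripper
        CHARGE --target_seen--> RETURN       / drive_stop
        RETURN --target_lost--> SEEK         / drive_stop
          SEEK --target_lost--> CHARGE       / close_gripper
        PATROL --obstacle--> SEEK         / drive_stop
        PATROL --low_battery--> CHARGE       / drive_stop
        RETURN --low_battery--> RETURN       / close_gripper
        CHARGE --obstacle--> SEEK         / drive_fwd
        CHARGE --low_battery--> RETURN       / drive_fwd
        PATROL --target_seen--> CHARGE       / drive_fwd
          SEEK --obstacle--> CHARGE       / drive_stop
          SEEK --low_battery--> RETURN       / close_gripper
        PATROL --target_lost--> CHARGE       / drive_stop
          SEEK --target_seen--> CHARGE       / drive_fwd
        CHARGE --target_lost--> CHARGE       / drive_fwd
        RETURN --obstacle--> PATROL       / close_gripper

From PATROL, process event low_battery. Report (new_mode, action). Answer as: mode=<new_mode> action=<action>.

mode=CHARGE action=drive_stop

current mode = PATROL; filter table to that mode:
  (PATROL, obstacle) → (SEEK, drive_stop)
  (PATROL, low_battery) → (CHARGE, drive_stop)  ← event matches
  (PATROL, target_seen) → (CHARGE, drive_fwd)
  (PATROL, target_lost) → (CHARGE, drive_stop)
event = low_battery selects (CHARGE, drive_stop)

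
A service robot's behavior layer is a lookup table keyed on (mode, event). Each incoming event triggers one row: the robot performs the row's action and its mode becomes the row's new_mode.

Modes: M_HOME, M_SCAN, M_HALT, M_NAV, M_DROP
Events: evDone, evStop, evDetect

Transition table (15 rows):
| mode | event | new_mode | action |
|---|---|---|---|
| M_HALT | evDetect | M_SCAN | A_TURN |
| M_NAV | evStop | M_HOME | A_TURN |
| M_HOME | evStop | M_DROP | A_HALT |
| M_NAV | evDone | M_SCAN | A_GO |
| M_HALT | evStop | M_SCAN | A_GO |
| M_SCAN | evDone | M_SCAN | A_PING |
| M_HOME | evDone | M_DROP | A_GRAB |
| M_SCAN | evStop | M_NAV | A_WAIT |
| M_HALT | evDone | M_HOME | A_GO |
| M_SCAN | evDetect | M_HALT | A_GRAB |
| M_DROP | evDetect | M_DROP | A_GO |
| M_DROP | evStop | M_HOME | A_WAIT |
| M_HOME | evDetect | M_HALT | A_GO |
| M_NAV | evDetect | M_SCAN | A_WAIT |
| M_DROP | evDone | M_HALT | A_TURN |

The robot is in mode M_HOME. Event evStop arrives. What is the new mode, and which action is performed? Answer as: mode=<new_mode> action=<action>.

mode=M_DROP action=A_HALT

current mode = M_HOME; filter table to that mode:
  (M_HOME, evStop) → (M_DROP, A_HALT)  ← event matches
  (M_HOME, evDone) → (M_DROP, A_GRAB)
  (M_HOME, evDetect) → (M_HALT, A_GO)
event = evStop selects (M_DROP, A_HALT)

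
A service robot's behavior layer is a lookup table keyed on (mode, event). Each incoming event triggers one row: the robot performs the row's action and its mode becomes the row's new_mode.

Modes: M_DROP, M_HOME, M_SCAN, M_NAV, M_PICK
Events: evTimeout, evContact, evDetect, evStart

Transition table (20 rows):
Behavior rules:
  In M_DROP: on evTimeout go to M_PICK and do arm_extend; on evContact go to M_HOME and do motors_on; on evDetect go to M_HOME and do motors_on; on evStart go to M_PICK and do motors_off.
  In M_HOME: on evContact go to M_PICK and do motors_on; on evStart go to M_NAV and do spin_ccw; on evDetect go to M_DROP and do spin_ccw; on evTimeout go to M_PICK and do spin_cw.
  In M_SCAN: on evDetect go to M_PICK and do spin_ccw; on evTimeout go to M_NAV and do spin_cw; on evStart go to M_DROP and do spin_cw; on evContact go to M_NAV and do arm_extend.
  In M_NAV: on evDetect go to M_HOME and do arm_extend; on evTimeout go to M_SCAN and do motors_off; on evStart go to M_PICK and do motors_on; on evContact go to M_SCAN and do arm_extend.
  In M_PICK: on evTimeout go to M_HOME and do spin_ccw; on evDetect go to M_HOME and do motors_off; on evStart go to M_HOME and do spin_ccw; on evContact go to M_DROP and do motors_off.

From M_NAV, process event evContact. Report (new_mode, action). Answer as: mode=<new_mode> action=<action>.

current mode = M_NAV; filter table to that mode:
  (M_NAV, evDetect) → (M_HOME, arm_extend)
  (M_NAV, evTimeout) → (M_SCAN, motors_off)
  (M_NAV, evStart) → (M_PICK, motors_on)
  (M_NAV, evContact) → (M_SCAN, arm_extend)  ← event matches
event = evContact selects (M_SCAN, arm_extend)

mode=M_SCAN action=arm_extend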